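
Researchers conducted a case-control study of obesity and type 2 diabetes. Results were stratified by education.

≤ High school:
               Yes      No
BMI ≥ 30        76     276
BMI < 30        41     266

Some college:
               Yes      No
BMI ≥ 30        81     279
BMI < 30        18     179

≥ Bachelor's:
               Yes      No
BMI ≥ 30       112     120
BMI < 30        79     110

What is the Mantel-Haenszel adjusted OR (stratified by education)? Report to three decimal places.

1.765

OR_MH = Σ(aᵢdᵢ/nᵢ) / Σ(bᵢcᵢ/nᵢ), where nᵢ is the stratum total.
Stratum 1 (≤ High school): n = 659; a·d/n = 76·266/659 = 30.6768; b·c/n = 276·41/659 = 17.1715
Stratum 2 (Some college): n = 557; a·d/n = 81·179/557 = 26.0305; b·c/n = 279·18/557 = 9.0162
Stratum 3 (≥ Bachelor's): n = 421; a·d/n = 112·110/421 = 29.2637; b·c/n = 120·79/421 = 22.5178
OR_MH = (30.6768 + 26.0305 + 29.2637) / (17.1715 + 9.0162 + 22.5178) = 85.9710 / 48.7054 = 1.76512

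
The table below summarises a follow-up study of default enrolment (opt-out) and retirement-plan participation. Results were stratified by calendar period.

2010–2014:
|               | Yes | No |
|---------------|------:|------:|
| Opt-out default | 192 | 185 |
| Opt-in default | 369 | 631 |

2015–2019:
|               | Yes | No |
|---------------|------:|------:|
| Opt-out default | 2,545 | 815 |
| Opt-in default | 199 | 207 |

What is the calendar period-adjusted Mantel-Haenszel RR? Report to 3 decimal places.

RR_MH = Σ(aᵢ·n₀ᵢ/nᵢ) / Σ(cᵢ·n₁ᵢ/nᵢ), with n₁ᵢ = aᵢ+bᵢ (exposed), n₀ᵢ = cᵢ+dᵢ (unexposed), nᵢ = n₁ᵢ+n₀ᵢ.
Stratum 1 (2010–2014): n₁ = 377, n₀ = 1000, n = 1377; a·n₀/n = 192·1000/1377 = 139.4336; c·n₁/n = 369·377/1377 = 101.0261
Stratum 2 (2015–2019): n₁ = 3360, n₀ = 406, n = 3766; a·n₀/n = 2545·406/3766 = 274.3680; c·n₁/n = 199·3360/3766 = 177.5465
RR_MH = (139.4336 + 274.3680) / (101.0261 + 177.5465) = 413.8016 / 278.5726 = 1.48544

1.485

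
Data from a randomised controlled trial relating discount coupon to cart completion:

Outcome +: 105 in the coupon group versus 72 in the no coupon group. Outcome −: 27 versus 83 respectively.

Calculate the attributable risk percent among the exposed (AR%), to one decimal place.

From the description: a = 105, b = 27, c = 72, d = 83.
Risk in exposed = 105/132 = 0.79545; risk in unexposed = 72/155 = 0.46452.
RR = 0.79545/0.46452 = 1.71244
AR% = (RR − 1)/RR × 100 = (1.71244 − 1)/1.71244 × 100 = 41.6037%

41.6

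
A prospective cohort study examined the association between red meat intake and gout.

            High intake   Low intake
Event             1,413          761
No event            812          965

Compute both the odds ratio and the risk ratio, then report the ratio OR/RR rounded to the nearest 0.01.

Reading the table with exposure as columns: a = 1413 (High intake, case), b = 812 (High intake, non-case), c = 761 (Low intake, case), d = 965.
OR = (1413·965)/(812·761) = 1363545/617932 = 2.20663
Risk in exposed = 1413/2225 = 0.63506; risk in unexposed = 761/1726 = 0.44090; RR = 1.44035
OR/RR = 2.20663 / 1.44035 = 1.53201
The outcome is not rare, so the OR lies further from 1 than the RR.

1.53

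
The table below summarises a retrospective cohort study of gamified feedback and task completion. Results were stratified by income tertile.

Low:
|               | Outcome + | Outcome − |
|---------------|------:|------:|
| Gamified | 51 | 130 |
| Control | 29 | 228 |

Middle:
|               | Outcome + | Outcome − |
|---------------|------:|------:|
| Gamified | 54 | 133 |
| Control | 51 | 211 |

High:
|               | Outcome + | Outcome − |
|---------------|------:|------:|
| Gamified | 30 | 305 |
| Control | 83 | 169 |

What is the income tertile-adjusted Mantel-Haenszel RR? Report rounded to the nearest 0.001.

RR_MH = Σ(aᵢ·n₀ᵢ/nᵢ) / Σ(cᵢ·n₁ᵢ/nᵢ), with n₁ᵢ = aᵢ+bᵢ (exposed), n₀ᵢ = cᵢ+dᵢ (unexposed), nᵢ = n₁ᵢ+n₀ᵢ.
Stratum 1 (Low): n₁ = 181, n₀ = 257, n = 438; a·n₀/n = 51·257/438 = 29.9247; c·n₁/n = 29·181/438 = 11.9840
Stratum 2 (Middle): n₁ = 187, n₀ = 262, n = 449; a·n₀/n = 54·262/449 = 31.5100; c·n₁/n = 51·187/449 = 21.2405
Stratum 3 (High): n₁ = 335, n₀ = 252, n = 587; a·n₀/n = 30·252/587 = 12.8790; c·n₁/n = 83·335/587 = 47.3680
RR_MH = (29.9247 + 31.5100 + 12.8790) / (11.9840 + 21.2405 + 47.3680) = 74.3137 / 80.5925 = 0.92209

0.922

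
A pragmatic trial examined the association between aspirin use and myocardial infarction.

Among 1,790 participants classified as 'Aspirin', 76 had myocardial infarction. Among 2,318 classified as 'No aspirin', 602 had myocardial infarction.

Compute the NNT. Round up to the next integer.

Risk in treated group = 76/1790 = 0.04246; risk in control = 602/2318 = 0.25971.
Absolute risk reduction = 0.25971 − 0.04246 = 0.21725
NNT = 1 / ARR = 1 / 0.21725 = 4.603 → round up → 5

5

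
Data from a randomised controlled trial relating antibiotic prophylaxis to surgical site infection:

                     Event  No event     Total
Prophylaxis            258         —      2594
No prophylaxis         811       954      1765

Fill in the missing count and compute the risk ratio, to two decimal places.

0.22

The missing cell is in the exposed row: 2594 − 258 = 2336.
So a = 258, b = 2336, c = 811, d = 954.
RR = [a/(a+b)] / [c/(c+d)] = (258/2594) / (811/1765) = 0.09946/0.45949 = 0.21646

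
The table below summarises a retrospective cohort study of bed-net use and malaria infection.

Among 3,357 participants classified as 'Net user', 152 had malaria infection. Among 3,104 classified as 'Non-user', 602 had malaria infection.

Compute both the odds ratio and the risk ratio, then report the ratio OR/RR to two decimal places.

0.84

From the description: a = 152, b = 3205, c = 602, d = 2502.
OR = (152·2502)/(3205·602) = 380304/1929410 = 0.19711
Risk in exposed = 152/3357 = 0.04528; risk in unexposed = 602/3104 = 0.19394; RR = 0.23346
OR/RR = 0.19711 / 0.23346 = 0.84428
The outcome is not rare, so the OR lies further from 1 than the RR.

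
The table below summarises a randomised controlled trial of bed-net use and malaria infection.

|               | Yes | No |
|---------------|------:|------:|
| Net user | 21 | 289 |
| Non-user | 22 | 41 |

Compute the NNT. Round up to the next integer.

Risk in treated group = 21/310 = 0.06774; risk in control = 22/63 = 0.34921.
Absolute risk reduction = 0.34921 − 0.06774 = 0.28146
NNT = 1 / ARR = 1 / 0.28146 = 3.553 → round up → 4

4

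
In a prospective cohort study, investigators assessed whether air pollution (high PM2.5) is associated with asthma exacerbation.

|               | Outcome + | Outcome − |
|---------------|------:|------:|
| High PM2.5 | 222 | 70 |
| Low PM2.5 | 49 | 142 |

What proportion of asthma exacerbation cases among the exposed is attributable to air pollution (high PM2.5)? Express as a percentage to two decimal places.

Cells: a = 222, b = 70, c = 49, d = 142.
Risk in exposed = 222/292 = 0.76027; risk in unexposed = 49/191 = 0.25654.
RR = 0.76027/0.25654 = 2.96352
AR% = (RR − 1)/RR × 100 = (2.96352 − 1)/2.96352 × 100 = 66.2563%

66.26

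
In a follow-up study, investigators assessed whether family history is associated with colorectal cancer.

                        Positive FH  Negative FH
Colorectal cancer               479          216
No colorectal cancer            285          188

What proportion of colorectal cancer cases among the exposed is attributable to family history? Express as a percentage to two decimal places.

Reading the table with exposure as columns: a = 479 (Positive FH, case), b = 285 (Positive FH, non-case), c = 216 (Negative FH, case), d = 188.
Risk in exposed = 479/764 = 0.62696; risk in unexposed = 216/404 = 0.53465.
RR = 0.62696/0.53465 = 1.17265
AR% = (RR − 1)/RR × 100 = (1.17265 − 1)/1.17265 × 100 = 14.7233%

14.72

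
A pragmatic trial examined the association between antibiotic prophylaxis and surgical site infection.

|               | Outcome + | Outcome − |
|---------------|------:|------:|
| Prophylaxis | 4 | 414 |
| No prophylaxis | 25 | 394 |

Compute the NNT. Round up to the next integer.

20

Risk in treated group = 4/418 = 0.00957; risk in control = 25/419 = 0.05967.
Absolute risk reduction = 0.05967 − 0.00957 = 0.05010
NNT = 1 / ARR = 1 / 0.05010 = 19.961 → round up → 20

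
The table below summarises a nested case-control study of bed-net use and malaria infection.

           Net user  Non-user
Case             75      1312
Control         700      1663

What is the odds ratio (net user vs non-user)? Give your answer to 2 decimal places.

0.14

Reading the table with exposure as columns: a = 75 (Net user, case), b = 700 (Net user, non-case), c = 1312 (Non-user, case), d = 1663.
OR = (a·d)/(b·c) = (75 × 1663) / (700 × 1312) = 124725 / 918400 = 0.13581
Exposure is associated with lower odds of malaria infection (OR = 0.14 < 1).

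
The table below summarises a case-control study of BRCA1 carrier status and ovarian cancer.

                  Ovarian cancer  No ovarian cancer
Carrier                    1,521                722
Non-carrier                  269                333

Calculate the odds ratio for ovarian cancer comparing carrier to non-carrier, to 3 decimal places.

2.608

Cells: a = 1521, b = 722, c = 269, d = 333.
OR = (a·d)/(b·c) = (1521 × 333) / (722 × 269) = 506493 / 194218 = 2.60786
The odds of ovarian cancer are about 2.61 times as high in the carrier group.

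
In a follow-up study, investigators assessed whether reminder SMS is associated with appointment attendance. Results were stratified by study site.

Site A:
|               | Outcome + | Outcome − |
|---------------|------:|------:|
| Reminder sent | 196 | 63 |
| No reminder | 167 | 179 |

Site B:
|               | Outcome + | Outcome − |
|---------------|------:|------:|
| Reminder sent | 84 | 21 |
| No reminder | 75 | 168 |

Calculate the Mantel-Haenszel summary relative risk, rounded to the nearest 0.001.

RR_MH = Σ(aᵢ·n₀ᵢ/nᵢ) / Σ(cᵢ·n₁ᵢ/nᵢ), with n₁ᵢ = aᵢ+bᵢ (exposed), n₀ᵢ = cᵢ+dᵢ (unexposed), nᵢ = n₁ᵢ+n₀ᵢ.
Stratum 1 (Site A): n₁ = 259, n₀ = 346, n = 605; a·n₀/n = 196·346/605 = 112.0926; c·n₁/n = 167·259/605 = 71.4926
Stratum 2 (Site B): n₁ = 105, n₀ = 243, n = 348; a·n₀/n = 84·243/348 = 58.6552; c·n₁/n = 75·105/348 = 22.6293
RR_MH = (112.0926 + 58.6552) / (71.4926 + 22.6293) = 170.7477 / 94.1219 = 1.81411

1.814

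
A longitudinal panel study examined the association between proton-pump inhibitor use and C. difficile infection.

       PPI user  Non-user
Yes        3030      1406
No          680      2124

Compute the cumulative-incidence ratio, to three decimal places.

Reading the table with exposure as columns: a = 3030 (PPI user, case), b = 680 (PPI user, non-case), c = 1406 (Non-user, case), d = 2124.
Risk in exposed = 3030/3710 = 0.81671; risk in unexposed = 1406/3530 = 0.39830.
RR = 0.81671 / 0.39830 = 2.05049
The risk among the exposed is 2.05 times that among the unexposed.

2.050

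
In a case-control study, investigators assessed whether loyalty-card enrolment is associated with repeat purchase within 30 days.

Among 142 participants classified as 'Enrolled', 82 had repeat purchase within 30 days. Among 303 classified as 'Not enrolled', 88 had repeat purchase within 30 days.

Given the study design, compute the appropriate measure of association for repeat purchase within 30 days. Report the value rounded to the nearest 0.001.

From the description: a = 82, b = 60, c = 88, d = 215.
This is a case-control study: participants were sampled on outcome status, so risks in the source population cannot be estimated directly — relative risk is not valid here. The odds ratio is the appropriate measure.
OR = (a·d)/(b·c) = (82 × 215) / (60 × 88) = 17630 / 5280 = 3.33902

3.339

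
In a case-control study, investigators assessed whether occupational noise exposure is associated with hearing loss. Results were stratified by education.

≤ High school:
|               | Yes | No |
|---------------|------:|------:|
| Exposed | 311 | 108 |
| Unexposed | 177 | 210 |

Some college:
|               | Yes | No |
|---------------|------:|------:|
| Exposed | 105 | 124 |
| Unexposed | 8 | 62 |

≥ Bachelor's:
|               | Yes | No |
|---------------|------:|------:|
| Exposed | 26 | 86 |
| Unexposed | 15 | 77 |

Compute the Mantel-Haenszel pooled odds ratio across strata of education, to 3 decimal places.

OR_MH = Σ(aᵢdᵢ/nᵢ) / Σ(bᵢcᵢ/nᵢ), where nᵢ is the stratum total.
Stratum 1 (≤ High school): n = 806; a·d/n = 311·210/806 = 81.0298; b·c/n = 108·177/806 = 23.7171
Stratum 2 (Some college): n = 299; a·d/n = 105·62/299 = 21.7726; b·c/n = 124·8/299 = 3.3177
Stratum 3 (≥ Bachelor's): n = 204; a·d/n = 26·77/204 = 9.8137; b·c/n = 86·15/204 = 6.3235
OR_MH = (81.0298 + 21.7726 + 9.8137) / (23.7171 + 3.3177 + 6.3235) = 112.6161 / 33.3584 = 3.37595

3.376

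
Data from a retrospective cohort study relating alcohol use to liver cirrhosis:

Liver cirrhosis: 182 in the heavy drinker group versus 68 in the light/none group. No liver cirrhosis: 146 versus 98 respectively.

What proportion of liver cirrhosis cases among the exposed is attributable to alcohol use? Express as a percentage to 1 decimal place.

From the description: a = 182, b = 146, c = 68, d = 98.
Risk in exposed = 182/328 = 0.55488; risk in unexposed = 68/166 = 0.40964.
RR = 0.55488/0.40964 = 1.35456
AR% = (RR − 1)/RR × 100 = (1.35456 − 1)/1.35456 × 100 = 26.1750%

26.2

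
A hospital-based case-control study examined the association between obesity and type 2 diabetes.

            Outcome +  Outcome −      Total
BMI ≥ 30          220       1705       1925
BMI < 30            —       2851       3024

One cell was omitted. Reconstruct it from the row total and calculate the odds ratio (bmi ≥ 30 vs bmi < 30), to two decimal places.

2.13

The missing cell is in the unexposed row: 3024 − 2851 = 173.
So a = 220, b = 1705, c = 173, d = 2851.
OR = (a·d)/(b·c) = (220 × 2851) / (1705 × 173) = 627220 / 294965 = 2.12642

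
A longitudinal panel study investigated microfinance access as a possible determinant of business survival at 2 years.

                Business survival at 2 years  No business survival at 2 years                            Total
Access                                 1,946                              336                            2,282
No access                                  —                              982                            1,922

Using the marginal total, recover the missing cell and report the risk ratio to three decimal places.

The missing cell is in the unexposed row: 1922 − 982 = 940.
So a = 1946, b = 336, c = 940, d = 982.
RR = [a/(a+b)] / [c/(c+d)] = (1946/2282) / (940/1922) = 0.85276/0.48907 = 1.74362

1.744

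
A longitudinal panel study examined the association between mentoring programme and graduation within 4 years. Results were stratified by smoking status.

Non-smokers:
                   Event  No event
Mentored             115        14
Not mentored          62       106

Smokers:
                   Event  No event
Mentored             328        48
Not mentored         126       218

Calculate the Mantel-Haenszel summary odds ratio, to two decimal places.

OR_MH = Σ(aᵢdᵢ/nᵢ) / Σ(bᵢcᵢ/nᵢ), where nᵢ is the stratum total.
Stratum 1 (Non-smokers): n = 297; a·d/n = 115·106/297 = 41.0438; b·c/n = 14·62/297 = 2.9226
Stratum 2 (Smokers): n = 720; a·d/n = 328·218/720 = 99.3111; b·c/n = 48·126/720 = 8.4000
OR_MH = (41.0438 + 99.3111) / (2.9226 + 8.4000) = 140.3549 / 11.3226 = 12.39604

12.40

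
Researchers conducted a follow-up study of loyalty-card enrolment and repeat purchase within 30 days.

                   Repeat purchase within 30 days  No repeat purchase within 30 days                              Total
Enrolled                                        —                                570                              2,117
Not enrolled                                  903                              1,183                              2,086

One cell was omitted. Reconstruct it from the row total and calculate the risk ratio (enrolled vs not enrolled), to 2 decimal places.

1.69

The missing cell is in the exposed row: 2117 − 570 = 1547.
So a = 1547, b = 570, c = 903, d = 1183.
RR = [a/(a+b)] / [c/(c+d)] = (1547/2117) / (903/2086) = 0.73075/0.43289 = 1.68809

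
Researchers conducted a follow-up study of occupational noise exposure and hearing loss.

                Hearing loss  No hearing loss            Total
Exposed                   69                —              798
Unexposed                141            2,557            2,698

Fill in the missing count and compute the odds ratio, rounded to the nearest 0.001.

1.716

The missing cell is in the exposed row: 798 − 69 = 729.
So a = 69, b = 729, c = 141, d = 2557.
OR = (a·d)/(b·c) = (69 × 2557) / (729 × 141) = 176433 / 102789 = 1.71646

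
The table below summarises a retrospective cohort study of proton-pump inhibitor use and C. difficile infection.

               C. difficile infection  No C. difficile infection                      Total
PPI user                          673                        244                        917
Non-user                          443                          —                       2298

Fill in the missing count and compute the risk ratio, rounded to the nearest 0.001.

3.807

The missing cell is in the unexposed row: 2298 − 443 = 1855.
So a = 673, b = 244, c = 443, d = 1855.
RR = [a/(a+b)] / [c/(c+d)] = (673/917) / (443/2298) = 0.73391/0.19278 = 3.80708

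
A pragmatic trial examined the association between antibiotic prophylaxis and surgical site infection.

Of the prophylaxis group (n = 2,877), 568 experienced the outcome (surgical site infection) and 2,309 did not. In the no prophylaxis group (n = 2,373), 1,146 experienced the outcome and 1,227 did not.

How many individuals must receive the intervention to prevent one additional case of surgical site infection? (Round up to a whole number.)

Risk in treated group = 568/2877 = 0.19743; risk in control = 1146/2373 = 0.48293.
Absolute risk reduction = 0.48293 − 0.19743 = 0.28551
NNT = 1 / ARR = 1 / 0.28551 = 3.503 → round up → 4

4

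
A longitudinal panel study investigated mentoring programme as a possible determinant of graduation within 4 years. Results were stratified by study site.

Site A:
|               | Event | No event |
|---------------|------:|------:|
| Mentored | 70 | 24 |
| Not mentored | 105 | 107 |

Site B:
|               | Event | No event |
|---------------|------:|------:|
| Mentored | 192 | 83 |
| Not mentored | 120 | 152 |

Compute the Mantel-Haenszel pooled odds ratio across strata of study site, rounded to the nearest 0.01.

OR_MH = Σ(aᵢdᵢ/nᵢ) / Σ(bᵢcᵢ/nᵢ), where nᵢ is the stratum total.
Stratum 1 (Site A): n = 306; a·d/n = 70·107/306 = 24.4771; b·c/n = 24·105/306 = 8.2353
Stratum 2 (Site B): n = 547; a·d/n = 192·152/547 = 53.3528; b·c/n = 83·120/547 = 18.2084
OR_MH = (24.4771 + 53.3528) / (8.2353 + 18.2084) = 77.8300 / 26.4437 = 2.94323

2.94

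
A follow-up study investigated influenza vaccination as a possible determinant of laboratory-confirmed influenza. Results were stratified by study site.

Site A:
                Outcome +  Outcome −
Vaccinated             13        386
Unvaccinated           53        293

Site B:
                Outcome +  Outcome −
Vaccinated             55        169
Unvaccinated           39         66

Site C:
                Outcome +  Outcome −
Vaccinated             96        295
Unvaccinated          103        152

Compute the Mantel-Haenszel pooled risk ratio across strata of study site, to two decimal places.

RR_MH = Σ(aᵢ·n₀ᵢ/nᵢ) / Σ(cᵢ·n₁ᵢ/nᵢ), with n₁ᵢ = aᵢ+bᵢ (exposed), n₀ᵢ = cᵢ+dᵢ (unexposed), nᵢ = n₁ᵢ+n₀ᵢ.
Stratum 1 (Site A): n₁ = 399, n₀ = 346, n = 745; a·n₀/n = 13·346/745 = 6.0376; c·n₁/n = 53·399/745 = 28.3852
Stratum 2 (Site B): n₁ = 224, n₀ = 105, n = 329; a·n₀/n = 55·105/329 = 17.5532; c·n₁/n = 39·224/329 = 26.5532
Stratum 3 (Site C): n₁ = 391, n₀ = 255, n = 646; a·n₀/n = 96·255/646 = 37.8947; c·n₁/n = 103·391/646 = 62.3421
RR_MH = (6.0376 + 17.5532 + 37.8947) / (28.3852 + 26.5532 + 62.3421) = 61.4855 / 117.2805 = 0.52426

0.52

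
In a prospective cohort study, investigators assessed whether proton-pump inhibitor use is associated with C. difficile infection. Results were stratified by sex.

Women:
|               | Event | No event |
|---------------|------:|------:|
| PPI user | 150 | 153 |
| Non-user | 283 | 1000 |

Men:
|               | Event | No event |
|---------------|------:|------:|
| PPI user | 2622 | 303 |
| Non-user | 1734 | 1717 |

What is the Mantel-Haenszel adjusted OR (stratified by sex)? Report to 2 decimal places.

OR_MH = Σ(aᵢdᵢ/nᵢ) / Σ(bᵢcᵢ/nᵢ), where nᵢ is the stratum total.
Stratum 1 (Women): n = 1586; a·d/n = 150·1000/1586 = 94.5776; b·c/n = 153·283/1586 = 27.3008
Stratum 2 (Men): n = 6376; a·d/n = 2622·1717/6376 = 706.0812; b·c/n = 303·1734/6376 = 82.4031
OR_MH = (94.5776 + 706.0812) / (27.3008 + 82.4031) = 800.6588 / 109.7038 = 7.29837

7.30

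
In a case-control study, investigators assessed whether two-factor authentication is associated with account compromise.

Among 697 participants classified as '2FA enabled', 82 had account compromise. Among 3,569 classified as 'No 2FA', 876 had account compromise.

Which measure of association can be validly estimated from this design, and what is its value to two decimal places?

0.41

From the description: a = 82, b = 615, c = 876, d = 2693.
This is a case-control study: participants were sampled on outcome status, so risks in the source population cannot be estimated directly — relative risk is not valid here. The odds ratio is the appropriate measure.
OR = (a·d)/(b·c) = (82 × 2693) / (615 × 876) = 220826 / 538740 = 0.40989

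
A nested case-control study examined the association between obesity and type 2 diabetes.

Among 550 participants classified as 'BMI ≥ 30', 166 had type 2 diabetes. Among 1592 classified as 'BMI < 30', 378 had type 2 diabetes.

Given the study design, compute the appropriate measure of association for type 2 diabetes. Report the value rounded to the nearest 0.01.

From the description: a = 166, b = 384, c = 378, d = 1214.
This is a nested case-control study: participants were sampled on outcome status, so risks in the source population cannot be estimated directly — relative risk is not valid here. The odds ratio is the appropriate measure.
OR = (a·d)/(b·c) = (166 × 1214) / (384 × 378) = 201524 / 145152 = 1.38837

1.39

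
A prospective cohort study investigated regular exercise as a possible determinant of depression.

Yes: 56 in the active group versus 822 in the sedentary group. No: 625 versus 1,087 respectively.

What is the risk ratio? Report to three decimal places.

0.191

From the description: a = 56, b = 625, c = 822, d = 1087.
Risk in exposed = 56/681 = 0.08223; risk in unexposed = 822/1909 = 0.43059.
RR = 0.08223 / 0.43059 = 0.19097
The risk is 81% lower among the exposed than among the unexposed.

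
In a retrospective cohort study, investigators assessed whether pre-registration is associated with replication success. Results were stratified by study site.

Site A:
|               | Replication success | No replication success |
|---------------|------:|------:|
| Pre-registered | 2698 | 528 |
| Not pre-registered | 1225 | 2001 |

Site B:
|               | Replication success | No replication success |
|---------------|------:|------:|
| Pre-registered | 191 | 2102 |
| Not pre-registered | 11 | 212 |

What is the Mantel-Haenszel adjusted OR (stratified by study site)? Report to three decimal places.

7.793

OR_MH = Σ(aᵢdᵢ/nᵢ) / Σ(bᵢcᵢ/nᵢ), where nᵢ is the stratum total.
Stratum 1 (Site A): n = 6452; a·d/n = 2698·2001/6452 = 836.7480; b·c/n = 528·1225/6452 = 100.2480
Stratum 2 (Site B): n = 2516; a·d/n = 191·212/2516 = 16.0938; b·c/n = 2102·11/2516 = 9.1900
OR_MH = (836.7480 + 16.0938) / (100.2480 + 9.1900) = 852.8418 / 109.4380 = 7.79292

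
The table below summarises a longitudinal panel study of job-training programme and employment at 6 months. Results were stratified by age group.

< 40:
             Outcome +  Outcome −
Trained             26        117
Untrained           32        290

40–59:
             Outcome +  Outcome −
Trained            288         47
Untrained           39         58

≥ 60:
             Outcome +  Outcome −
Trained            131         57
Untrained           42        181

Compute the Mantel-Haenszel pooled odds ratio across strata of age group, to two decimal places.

6.21

OR_MH = Σ(aᵢdᵢ/nᵢ) / Σ(bᵢcᵢ/nᵢ), where nᵢ is the stratum total.
Stratum 1 (< 40): n = 465; a·d/n = 26·290/465 = 16.2151; b·c/n = 117·32/465 = 8.0516
Stratum 2 (40–59): n = 432; a·d/n = 288·58/432 = 38.6667; b·c/n = 47·39/432 = 4.2431
Stratum 3 (≥ 60): n = 411; a·d/n = 131·181/411 = 57.6910; b·c/n = 57·42/411 = 5.8248
OR_MH = (16.2151 + 38.6667 + 57.6910) / (8.0516 + 4.2431 + 5.8248) = 112.5727 / 18.1195 = 6.21280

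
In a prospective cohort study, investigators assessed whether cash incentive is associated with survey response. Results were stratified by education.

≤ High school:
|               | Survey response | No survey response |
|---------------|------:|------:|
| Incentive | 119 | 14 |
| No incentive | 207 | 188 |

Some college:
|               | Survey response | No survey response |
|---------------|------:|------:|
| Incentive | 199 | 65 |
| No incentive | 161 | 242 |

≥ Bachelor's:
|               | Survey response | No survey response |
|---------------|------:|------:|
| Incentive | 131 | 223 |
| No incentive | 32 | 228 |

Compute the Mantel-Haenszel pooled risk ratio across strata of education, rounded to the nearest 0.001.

RR_MH = Σ(aᵢ·n₀ᵢ/nᵢ) / Σ(cᵢ·n₁ᵢ/nᵢ), with n₁ᵢ = aᵢ+bᵢ (exposed), n₀ᵢ = cᵢ+dᵢ (unexposed), nᵢ = n₁ᵢ+n₀ᵢ.
Stratum 1 (≤ High school): n₁ = 133, n₀ = 395, n = 528; a·n₀/n = 119·395/528 = 89.0246; c·n₁/n = 207·133/528 = 52.1420
Stratum 2 (Some college): n₁ = 264, n₀ = 403, n = 667; a·n₀/n = 199·403/667 = 120.2354; c·n₁/n = 161·264/667 = 63.7241
Stratum 3 (≥ Bachelor's): n₁ = 354, n₀ = 260, n = 614; a·n₀/n = 131·260/614 = 55.4723; c·n₁/n = 32·354/614 = 18.4495
RR_MH = (89.0246 + 120.2354 + 55.4723) / (52.1420 + 63.7241 + 18.4495) = 264.7323 / 134.3157 = 1.97097

1.971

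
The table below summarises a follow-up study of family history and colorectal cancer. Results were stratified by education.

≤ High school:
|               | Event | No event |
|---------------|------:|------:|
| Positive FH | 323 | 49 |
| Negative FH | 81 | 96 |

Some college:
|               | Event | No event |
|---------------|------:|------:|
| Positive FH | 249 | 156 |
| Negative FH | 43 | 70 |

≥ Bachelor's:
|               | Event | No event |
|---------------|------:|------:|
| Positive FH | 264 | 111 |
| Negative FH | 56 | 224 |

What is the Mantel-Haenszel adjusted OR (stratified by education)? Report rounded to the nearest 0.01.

6.08

OR_MH = Σ(aᵢdᵢ/nᵢ) / Σ(bᵢcᵢ/nᵢ), where nᵢ is the stratum total.
Stratum 1 (≤ High school): n = 549; a·d/n = 323·96/549 = 56.4809; b·c/n = 49·81/549 = 7.2295
Stratum 2 (Some college): n = 518; a·d/n = 249·70/518 = 33.6486; b·c/n = 156·43/518 = 12.9498
Stratum 3 (≥ Bachelor's): n = 655; a·d/n = 264·224/655 = 90.2840; b·c/n = 111·56/655 = 9.4901
OR_MH = (56.4809 + 33.6486 + 90.2840) / (7.2295 + 12.9498 + 9.4901) = 180.4135 / 29.6694 = 6.08080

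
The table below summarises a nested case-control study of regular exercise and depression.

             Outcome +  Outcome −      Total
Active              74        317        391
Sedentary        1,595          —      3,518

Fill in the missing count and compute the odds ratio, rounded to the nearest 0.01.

The missing cell is in the unexposed row: 3518 − 1595 = 1923.
So a = 74, b = 317, c = 1595, d = 1923.
OR = (a·d)/(b·c) = (74 × 1923) / (317 × 1595) = 142302 / 505615 = 0.28144

0.28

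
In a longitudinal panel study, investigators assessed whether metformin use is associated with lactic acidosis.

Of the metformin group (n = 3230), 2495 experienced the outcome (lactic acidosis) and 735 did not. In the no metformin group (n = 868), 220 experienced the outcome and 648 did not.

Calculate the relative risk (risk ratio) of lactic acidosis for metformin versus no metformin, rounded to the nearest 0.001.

3.048

From the description: a = 2495, b = 735, c = 220, d = 648.
Risk in exposed = 2495/3230 = 0.77245; risk in unexposed = 220/868 = 0.25346.
RR = 0.77245 / 0.25346 = 3.04765
The risk among the exposed is 3.05 times that among the unexposed.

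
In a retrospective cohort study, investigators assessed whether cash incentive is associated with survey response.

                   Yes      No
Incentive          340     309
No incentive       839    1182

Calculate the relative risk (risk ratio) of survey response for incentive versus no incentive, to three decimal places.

1.262

Cells: a = 340, b = 309, c = 839, d = 1182.
Risk in exposed = 340/649 = 0.52388; risk in unexposed = 839/2021 = 0.41514.
RR = 0.52388 / 0.41514 = 1.26194
The risk among the exposed is 1.26 times that among the unexposed.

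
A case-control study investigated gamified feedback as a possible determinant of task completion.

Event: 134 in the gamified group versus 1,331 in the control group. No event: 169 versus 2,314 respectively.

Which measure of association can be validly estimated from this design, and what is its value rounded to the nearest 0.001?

From the description: a = 134, b = 169, c = 1331, d = 2314.
This is a case-control study: participants were sampled on outcome status, so risks in the source population cannot be estimated directly — relative risk is not valid here. The odds ratio is the appropriate measure.
OR = (a·d)/(b·c) = (134 × 2314) / (169 × 1331) = 310076 / 224939 = 1.37849

1.378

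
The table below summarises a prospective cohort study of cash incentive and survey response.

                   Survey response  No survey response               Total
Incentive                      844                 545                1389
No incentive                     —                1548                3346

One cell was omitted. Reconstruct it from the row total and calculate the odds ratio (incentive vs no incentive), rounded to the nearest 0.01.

1.33

The missing cell is in the unexposed row: 3346 − 1548 = 1798.
So a = 844, b = 545, c = 1798, d = 1548.
OR = (a·d)/(b·c) = (844 × 1548) / (545 × 1798) = 1306512 / 979910 = 1.33330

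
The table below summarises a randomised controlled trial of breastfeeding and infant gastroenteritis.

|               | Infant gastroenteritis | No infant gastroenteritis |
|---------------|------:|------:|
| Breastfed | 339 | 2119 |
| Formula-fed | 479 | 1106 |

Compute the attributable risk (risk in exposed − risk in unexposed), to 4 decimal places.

-0.1643

Cells: a = 339, b = 2119, c = 479, d = 1106.
Risk in exposed = 339/2458 = 0.137917; risk in unexposed = 479/1585 = 0.302208.
Risk difference = 0.137917 − 0.302208 = -0.164291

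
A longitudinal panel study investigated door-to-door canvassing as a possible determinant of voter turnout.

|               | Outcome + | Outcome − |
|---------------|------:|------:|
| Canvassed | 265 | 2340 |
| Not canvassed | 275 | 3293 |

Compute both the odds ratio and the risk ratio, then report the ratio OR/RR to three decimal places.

1.027

Cells: a = 265, b = 2340, c = 275, d = 3293.
OR = (265·3293)/(2340·275) = 872645/643500 = 1.35609
Risk in exposed = 265/2605 = 0.10173; risk in unexposed = 275/3568 = 0.07707; RR = 1.31987
OR/RR = 1.35609 / 1.31987 = 1.02745
The outcome is not rare, so the OR lies further from 1 than the RR.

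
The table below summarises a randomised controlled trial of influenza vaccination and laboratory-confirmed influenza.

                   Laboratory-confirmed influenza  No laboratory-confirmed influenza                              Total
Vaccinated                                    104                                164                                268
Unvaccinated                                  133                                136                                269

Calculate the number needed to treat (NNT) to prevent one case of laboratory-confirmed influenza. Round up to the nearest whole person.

10

Risk in treated group = 104/268 = 0.38806; risk in control = 133/269 = 0.49442.
Absolute risk reduction = 0.49442 − 0.38806 = 0.10636
NNT = 1 / ARR = 1 / 0.10636 = 9.402 → round up → 10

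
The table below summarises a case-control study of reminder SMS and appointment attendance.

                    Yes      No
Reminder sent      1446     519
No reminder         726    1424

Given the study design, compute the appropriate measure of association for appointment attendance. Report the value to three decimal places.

5.465

Cells: a = 1446, b = 519, c = 726, d = 1424.
This is a case-control study: participants were sampled on outcome status, so risks in the source population cannot be estimated directly — relative risk is not valid here. The odds ratio is the appropriate measure.
OR = (a·d)/(b·c) = (1446 × 1424) / (519 × 726) = 2059104 / 376794 = 5.46480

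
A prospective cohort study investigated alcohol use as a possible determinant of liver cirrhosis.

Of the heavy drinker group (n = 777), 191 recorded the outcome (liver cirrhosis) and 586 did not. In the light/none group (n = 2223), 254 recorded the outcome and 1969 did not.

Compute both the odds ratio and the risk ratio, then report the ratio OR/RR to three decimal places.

1.174

From the description: a = 191, b = 586, c = 254, d = 1969.
OR = (191·1969)/(586·254) = 376079/148844 = 2.52667
Risk in exposed = 191/777 = 0.24582; risk in unexposed = 254/2223 = 0.11426; RR = 2.15138
OR/RR = 2.52667 / 2.15138 = 1.17444
The outcome is not rare, so the OR lies further from 1 than the RR.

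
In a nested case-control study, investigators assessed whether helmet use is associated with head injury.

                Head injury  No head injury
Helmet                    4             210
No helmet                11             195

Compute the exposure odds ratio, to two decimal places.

0.34

Cells: a = 4, b = 210, c = 11, d = 195.
OR = (a·d)/(b·c) = (4 × 195) / (210 × 11) = 780 / 2310 = 0.33766
Exposure is associated with lower odds of head injury (OR = 0.34 < 1).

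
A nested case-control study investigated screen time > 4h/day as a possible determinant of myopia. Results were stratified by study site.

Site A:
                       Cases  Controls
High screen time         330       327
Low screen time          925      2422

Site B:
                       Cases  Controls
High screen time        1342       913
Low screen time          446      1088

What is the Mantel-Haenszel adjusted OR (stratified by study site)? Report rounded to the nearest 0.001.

OR_MH = Σ(aᵢdᵢ/nᵢ) / Σ(bᵢcᵢ/nᵢ), where nᵢ is the stratum total.
Stratum 1 (Site A): n = 4004; a·d/n = 330·2422/4004 = 199.6154; b·c/n = 327·925/4004 = 75.5432
Stratum 2 (Site B): n = 3789; a·d/n = 1342·1088/3789 = 385.3513; b·c/n = 913·446/3789 = 107.4685
OR_MH = (199.6154 + 385.3513) / (75.5432 + 107.4685) = 584.9667 / 183.0117 = 3.19634

3.196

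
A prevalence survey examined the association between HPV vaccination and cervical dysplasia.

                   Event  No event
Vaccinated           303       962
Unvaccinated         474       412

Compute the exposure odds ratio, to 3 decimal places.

Cells: a = 303, b = 962, c = 474, d = 412.
OR = (a·d)/(b·c) = (303 × 412) / (962 × 474) = 124836 / 455988 = 0.27377
Exposure is associated with lower odds of cervical dysplasia (OR = 0.27 < 1).

0.274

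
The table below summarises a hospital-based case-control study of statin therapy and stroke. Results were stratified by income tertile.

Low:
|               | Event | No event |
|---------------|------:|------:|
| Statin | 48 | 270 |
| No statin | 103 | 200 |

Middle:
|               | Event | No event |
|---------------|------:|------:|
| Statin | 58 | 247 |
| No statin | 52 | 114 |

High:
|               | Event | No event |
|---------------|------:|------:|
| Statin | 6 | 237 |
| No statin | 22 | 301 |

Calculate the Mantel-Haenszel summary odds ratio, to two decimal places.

OR_MH = Σ(aᵢdᵢ/nᵢ) / Σ(bᵢcᵢ/nᵢ), where nᵢ is the stratum total.
Stratum 1 (Low): n = 621; a·d/n = 48·200/621 = 15.4589; b·c/n = 270·103/621 = 44.7826
Stratum 2 (Middle): n = 471; a·d/n = 58·114/471 = 14.0382; b·c/n = 247·52/471 = 27.2696
Stratum 3 (High): n = 566; a·d/n = 6·301/566 = 3.1908; b·c/n = 237·22/566 = 9.2120
OR_MH = (15.4589 + 14.0382 + 3.1908) / (44.7826 + 27.2696 + 9.2120) = 32.6880 / 81.2643 = 0.40224

0.40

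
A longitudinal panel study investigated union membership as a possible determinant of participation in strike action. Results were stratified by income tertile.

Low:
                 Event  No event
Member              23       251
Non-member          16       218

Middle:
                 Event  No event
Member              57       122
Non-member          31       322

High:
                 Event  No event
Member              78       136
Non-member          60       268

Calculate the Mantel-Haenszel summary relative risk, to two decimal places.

2.24

RR_MH = Σ(aᵢ·n₀ᵢ/nᵢ) / Σ(cᵢ·n₁ᵢ/nᵢ), with n₁ᵢ = aᵢ+bᵢ (exposed), n₀ᵢ = cᵢ+dᵢ (unexposed), nᵢ = n₁ᵢ+n₀ᵢ.
Stratum 1 (Low): n₁ = 274, n₀ = 234, n = 508; a·n₀/n = 23·234/508 = 10.5945; c·n₁/n = 16·274/508 = 8.6299
Stratum 2 (Middle): n₁ = 179, n₀ = 353, n = 532; a·n₀/n = 57·353/532 = 37.8214; c·n₁/n = 31·179/532 = 10.4305
Stratum 3 (High): n₁ = 214, n₀ = 328, n = 542; a·n₀/n = 78·328/542 = 47.2030; c·n₁/n = 60·214/542 = 23.6900
RR_MH = (10.5945 + 37.8214 + 47.2030) / (8.6299 + 10.4305 + 23.6900) = 95.6189 / 42.7504 = 2.23668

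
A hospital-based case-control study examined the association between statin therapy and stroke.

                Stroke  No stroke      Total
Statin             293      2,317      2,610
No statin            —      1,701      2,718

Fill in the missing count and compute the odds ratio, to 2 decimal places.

0.21

The missing cell is in the unexposed row: 2718 − 1701 = 1017.
So a = 293, b = 2317, c = 1017, d = 1701.
OR = (a·d)/(b·c) = (293 × 1701) / (2317 × 1017) = 498393 / 2356389 = 0.21151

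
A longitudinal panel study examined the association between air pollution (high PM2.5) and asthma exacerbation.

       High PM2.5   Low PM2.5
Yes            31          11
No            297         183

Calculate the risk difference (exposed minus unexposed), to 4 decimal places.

Reading the table with exposure as columns: a = 31 (High PM2.5, case), b = 297 (High PM2.5, non-case), c = 11 (Low PM2.5, case), d = 183.
Risk in exposed = 31/328 = 0.094512; risk in unexposed = 11/194 = 0.056701.
Risk difference = 0.094512 − 0.056701 = 0.037811

0.0378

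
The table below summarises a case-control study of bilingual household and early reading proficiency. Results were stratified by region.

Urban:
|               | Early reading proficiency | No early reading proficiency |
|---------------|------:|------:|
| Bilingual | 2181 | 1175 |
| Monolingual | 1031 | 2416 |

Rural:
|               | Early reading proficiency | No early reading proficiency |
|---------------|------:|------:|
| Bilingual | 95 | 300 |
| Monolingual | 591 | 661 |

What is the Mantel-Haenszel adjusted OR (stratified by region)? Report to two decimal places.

OR_MH = Σ(aᵢdᵢ/nᵢ) / Σ(bᵢcᵢ/nᵢ), where nᵢ is the stratum total.
Stratum 1 (Urban): n = 6803; a·d/n = 2181·2416/6803 = 774.5548; b·c/n = 1175·1031/6803 = 178.0722
Stratum 2 (Rural): n = 1647; a·d/n = 95·661/1647 = 38.1269; b·c/n = 300·591/1647 = 107.6503
OR_MH = (774.5548 + 38.1269) / (178.0722 + 107.6503) = 812.6817 / 285.7224 = 2.84430

2.84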